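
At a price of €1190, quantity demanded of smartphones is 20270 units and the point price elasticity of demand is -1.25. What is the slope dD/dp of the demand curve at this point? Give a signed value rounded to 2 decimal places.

-21.29

Ed = (dD/dp)·(p/D) ⇒ dD/dp = Ed·D/p = (-1.25)·20270/1190 = -21.2920…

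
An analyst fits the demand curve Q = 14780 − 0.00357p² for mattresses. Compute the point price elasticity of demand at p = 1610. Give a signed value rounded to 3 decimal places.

dQ/dp = −2·0.00357·p = -11.4954. At p = 1610, Q = 5526.203.
Ed = (dQ/dp)·(p/Q) = (-11.4954) × (1610/5526.203) = -3.34906…

-3.349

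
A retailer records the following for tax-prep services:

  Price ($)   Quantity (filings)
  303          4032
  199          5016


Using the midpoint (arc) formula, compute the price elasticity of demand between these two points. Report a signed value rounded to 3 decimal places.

%ΔQ = (5016 − 4032) / [(4032 + 5016)/2] = 984/4524 = 0.217506…
%ΔP = (199 − 303) / [(303 + 199)/2] = -104/251 = -0.414342…
Arc Ed = %ΔQ / %ΔP = (984/4524) / (-104/251) = -0.52494…

-0.525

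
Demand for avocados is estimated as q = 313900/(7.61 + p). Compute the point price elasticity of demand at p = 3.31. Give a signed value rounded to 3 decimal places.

-0.303

dq/dp = −313900/(7.61 + p)² = -2632.36. At p = 3.31, q = 28745.4.
Ed = (dq/dp)·(p/q) = (-2632.36) × (3.31/28745.4) = -0.30311…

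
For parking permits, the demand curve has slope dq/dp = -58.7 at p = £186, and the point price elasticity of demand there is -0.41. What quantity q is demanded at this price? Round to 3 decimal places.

Ed = (dq/dp)·(p/q) ⇒ q = (dq/dp)·p/Ed = (-58.7)·186/(-0.41) = 26629.75609…

26629.756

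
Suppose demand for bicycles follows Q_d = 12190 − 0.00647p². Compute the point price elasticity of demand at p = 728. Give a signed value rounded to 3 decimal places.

dQ_d/dp = −2·0.00647·p = -9.42032. At p = 728, Q_d = 8761.00352.
Ed = (dQ_d/dp)·(p/Q_d) = (-9.42032) × (728/8761.00352) = -0.78278…

-0.783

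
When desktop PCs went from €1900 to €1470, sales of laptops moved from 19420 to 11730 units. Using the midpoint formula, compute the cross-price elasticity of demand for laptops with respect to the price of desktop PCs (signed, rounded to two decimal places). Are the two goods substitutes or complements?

%ΔQ_{laptops} = (11730 − 19420)/avg = -7690/15575 = -0.493739…
%ΔP_{desktop PCs} = (1470 − 1900)/avg = -430/1685 = -0.255192…
E_cross = (-7690/15575) / (-430/1685) = 1.9347…
E_cross > 0 ⇒ the goods are substitutes.

1.93; substitutes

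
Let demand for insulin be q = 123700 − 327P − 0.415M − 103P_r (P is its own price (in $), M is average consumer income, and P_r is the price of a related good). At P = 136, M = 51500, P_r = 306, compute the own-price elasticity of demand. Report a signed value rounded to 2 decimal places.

At the given values, q = 123700 − 327(136) − 0.415(51500) − 103(306) = 26337.5.
∂q/∂P = −327.
E = (-327) × (136/26337.5) = -1.6885…

-1.69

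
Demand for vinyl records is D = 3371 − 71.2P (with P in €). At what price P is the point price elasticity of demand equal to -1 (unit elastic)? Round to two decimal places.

23.67

Ed = −71.2P/(3371 − 71.2P). Set this equal to -1:
71.2P = 1·(3371 − 71.2P) ⇒ 71.2P(1 + 1) = 1·3371
P = 1·3371 / (71.2·2) = 23.6727…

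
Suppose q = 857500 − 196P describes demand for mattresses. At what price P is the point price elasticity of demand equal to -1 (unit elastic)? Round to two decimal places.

Ed = −196P/(857500 − 196P). Set this equal to -1:
196P = 1·(857500 − 196P) ⇒ 196P(1 + 1) = 1·857500
P = 1·857500 / (196·2) = 2187.5

2187.50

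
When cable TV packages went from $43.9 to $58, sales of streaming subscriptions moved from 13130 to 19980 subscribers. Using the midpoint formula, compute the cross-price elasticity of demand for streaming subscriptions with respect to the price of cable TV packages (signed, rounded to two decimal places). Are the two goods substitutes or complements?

%ΔQ_{streaming subscriptions} = (19980 − 13130)/avg = 6850/16555 = 0.413772…
%ΔP_{cable TV packages} = (58 − 43.9)/avg = 14.1/50.95 = 0.276741…
E_cross = (6850/16555) / (14.1/50.95) = 1.4951…
E_cross > 0 ⇒ the goods are substitutes.

1.50; substitutes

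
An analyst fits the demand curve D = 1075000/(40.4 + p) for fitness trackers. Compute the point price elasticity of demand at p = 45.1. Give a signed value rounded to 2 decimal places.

-0.53

dD/dp = −1075000/(40.4 + p)² = -147.054. At p = 45.1, D = 12573.1.
Ed = (dD/dp)·(p/D) = (-147.054) × (45.1/12573.1) = -0.5274…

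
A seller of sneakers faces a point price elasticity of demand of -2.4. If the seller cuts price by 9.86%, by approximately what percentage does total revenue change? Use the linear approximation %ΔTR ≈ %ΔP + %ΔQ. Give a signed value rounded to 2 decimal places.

%ΔQ ≈ Ed × %ΔP = (-2.4) × (-9.86%) = +23.6640%
%ΔTR ≈ %ΔP + %ΔQ = (-9.86%) + (+23.6640%) = +13.8040%

+13.80%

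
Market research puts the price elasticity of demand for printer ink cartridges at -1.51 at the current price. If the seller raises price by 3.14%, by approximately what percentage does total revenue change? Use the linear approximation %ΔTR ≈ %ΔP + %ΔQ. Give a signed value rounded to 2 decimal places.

%ΔQ ≈ Ed × %ΔP = (-1.51) × (+3.14%) = -4.7414%
%ΔTR ≈ %ΔP + %ΔQ = (+3.14%) + (-4.7414%) = -1.6014%

-1.60%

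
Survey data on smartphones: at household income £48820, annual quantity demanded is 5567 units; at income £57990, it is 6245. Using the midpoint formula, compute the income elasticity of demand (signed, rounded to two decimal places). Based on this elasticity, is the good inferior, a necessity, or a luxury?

0.67; necessity

%ΔQ = (6245 − 5567)/[( 5567 + 6245)/2] = 678/5906 = 0.114798…
%ΔIncome = (57990 − 48820)/[( 48820 + 57990)/2] = 9170/53405 = 0.171706…
E_income = (678/5906) / (9170/53405) = 0.6685…
0 < E_income < 1 ⇒ normal good, necessity.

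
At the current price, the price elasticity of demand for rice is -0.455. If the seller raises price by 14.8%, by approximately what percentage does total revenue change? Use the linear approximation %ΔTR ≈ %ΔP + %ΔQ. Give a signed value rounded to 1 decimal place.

+8.1%

%ΔQ ≈ Ed × %ΔP = (-0.455) × (+14.8%) = -6.7340%
%ΔTR ≈ %ΔP + %ΔQ = (+14.8%) + (-6.7340%) = +8.0660%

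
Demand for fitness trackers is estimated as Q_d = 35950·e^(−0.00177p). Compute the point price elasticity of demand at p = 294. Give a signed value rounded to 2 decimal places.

dQ_d/dp = −0.00177·Q_d = -37.8159. At p = 294, Q_d = 21364.9.
Ed = (dQ_d/dp)·(p/Q_d) = (-37.8159) × (294/21364.9) = -0.5203…

-0.52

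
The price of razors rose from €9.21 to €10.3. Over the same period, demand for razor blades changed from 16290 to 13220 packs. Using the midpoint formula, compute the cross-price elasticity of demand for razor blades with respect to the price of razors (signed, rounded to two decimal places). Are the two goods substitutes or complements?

-1.86; complements

%ΔQ_{razor blades} = (13220 − 16290)/avg = -3070/14755 = -0.208065…
%ΔP_{razors} = (10.3 − 9.21)/avg = 1.09/9.755 = 0.111737…
E_cross = (-3070/14755) / (1.09/9.755) = -1.8620…
E_cross < 0 ⇒ the goods are complements.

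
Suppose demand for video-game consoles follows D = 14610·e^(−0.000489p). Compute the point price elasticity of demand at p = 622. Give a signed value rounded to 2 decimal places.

dD/dp = −0.000489·D = -5.27066. At p = 622, D = 10778.4.
Ed = (dD/dp)·(p/D) = (-5.27066) × (622/10778.4) = -0.3041…

-0.30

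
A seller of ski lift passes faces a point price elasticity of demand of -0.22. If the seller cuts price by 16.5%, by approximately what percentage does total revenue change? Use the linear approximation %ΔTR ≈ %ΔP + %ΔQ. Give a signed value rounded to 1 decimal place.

%ΔQ ≈ Ed × %ΔP = (-0.22) × (-16.5%) = +3.6300%
%ΔTR ≈ %ΔP + %ΔQ = (-16.5%) + (+3.6300%) = -12.8700%

-12.9%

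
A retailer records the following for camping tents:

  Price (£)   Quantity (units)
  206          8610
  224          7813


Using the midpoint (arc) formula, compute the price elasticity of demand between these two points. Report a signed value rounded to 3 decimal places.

%ΔQ = (7813 − 8610) / [(8610 + 7813)/2] = -797/8211.5 = -0.097059…
%ΔP = (224 − 206) / [(206 + 224)/2] = 18/215 = 0.083720…
Arc Ed = %ΔQ / %ΔP = (-797/8211.5) / (18/215) = -1.15931…

-1.159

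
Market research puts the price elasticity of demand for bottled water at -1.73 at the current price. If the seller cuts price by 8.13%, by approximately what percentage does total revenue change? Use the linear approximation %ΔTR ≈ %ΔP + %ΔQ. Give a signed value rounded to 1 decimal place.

+5.9%

%ΔQ ≈ Ed × %ΔP = (-1.73) × (-8.13%) = +14.0649%
%ΔTR ≈ %ΔP + %ΔQ = (-8.13%) + (+14.0649%) = +5.9349%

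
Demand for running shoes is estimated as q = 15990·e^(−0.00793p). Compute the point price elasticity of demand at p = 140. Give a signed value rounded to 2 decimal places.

dq/dp = −0.00793·q = -41.78. At p = 140, q = 5268.59.
Ed = (dq/dp)·(p/q) = (-41.78) × (140/5268.59) = -1.1102

-1.11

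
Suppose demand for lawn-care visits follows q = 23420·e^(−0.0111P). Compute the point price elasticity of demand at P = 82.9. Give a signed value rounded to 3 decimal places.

dq/dP = −0.0111·q = -103.58. At P = 82.9, q = 9331.54.
Ed = (dq/dP)·(P/q) = (-103.58) × (82.9/9331.54) = -0.92019

-0.920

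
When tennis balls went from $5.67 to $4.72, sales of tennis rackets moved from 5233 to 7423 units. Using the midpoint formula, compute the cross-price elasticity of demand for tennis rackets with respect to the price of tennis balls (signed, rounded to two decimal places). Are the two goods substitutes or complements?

%ΔQ_{tennis rackets} = (7423 − 5233)/avg = 2190/6328 = 0.346080…
%ΔP_{tennis balls} = (4.72 − 5.67)/avg = -0.95/5.195 = -0.182868…
E_cross = (2190/6328) / (-0.95/5.195) = -1.8925…
E_cross < 0 ⇒ the goods are complements.

-1.89; complements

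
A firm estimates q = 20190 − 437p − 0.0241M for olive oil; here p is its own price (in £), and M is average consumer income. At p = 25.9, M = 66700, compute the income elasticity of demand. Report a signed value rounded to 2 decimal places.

At the given values, q = 20190 − 437(25.9) − 0.0241(66700) = 7264.23.
∂q/∂M = -0.0241.
E = (-0.0241) × (66700/7264.23) = -0.2212…

-0.22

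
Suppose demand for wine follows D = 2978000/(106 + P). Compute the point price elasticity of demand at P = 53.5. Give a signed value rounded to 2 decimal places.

-0.34

dD/dP = −2978000/(106 + P)² = -117.059. At P = 53.5, D = 18670.8.
Ed = (dD/dP)·(P/D) = (-117.059) × (53.5/18670.8) = -0.3354…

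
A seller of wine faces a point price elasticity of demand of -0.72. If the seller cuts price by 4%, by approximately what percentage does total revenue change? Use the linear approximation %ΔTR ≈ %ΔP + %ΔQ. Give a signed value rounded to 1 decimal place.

%ΔQ ≈ Ed × %ΔP = (-0.72) × (-4%) = +2.8800%
%ΔTR ≈ %ΔP + %ΔQ = (-4%) + (+2.8800%) = -1.1200%

-1.1%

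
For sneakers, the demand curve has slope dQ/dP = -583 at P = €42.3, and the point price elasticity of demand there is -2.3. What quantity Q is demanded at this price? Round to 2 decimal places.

Ed = (dQ/dP)·(P/Q) ⇒ Q = (dQ/dP)·P/Ed = (-583)·42.3/(-2.3) = 10722.1304…

10722.13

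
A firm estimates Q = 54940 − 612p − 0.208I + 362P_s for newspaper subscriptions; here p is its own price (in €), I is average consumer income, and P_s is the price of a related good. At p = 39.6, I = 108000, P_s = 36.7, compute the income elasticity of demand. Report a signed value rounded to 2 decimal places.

-1.04

At the given values, Q = 54940 − 612(39.6) − 0.208(108000) + 362(36.7) = 21526.2.
∂Q/∂I = -0.208.
E = (-0.208) × (108000/21526.2) = -1.0435…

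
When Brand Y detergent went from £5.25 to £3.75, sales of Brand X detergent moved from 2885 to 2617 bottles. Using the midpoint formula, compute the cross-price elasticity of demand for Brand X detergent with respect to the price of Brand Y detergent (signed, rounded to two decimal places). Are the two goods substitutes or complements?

0.29; substitutes

%ΔQ_{Brand X detergent} = (2617 − 2885)/avg = -268/2751 = -0.097419…
%ΔP_{Brand Y detergent} = (3.75 − 5.25)/avg = -1.5/4.5 = -0.333333…
E_cross = (-268/2751) / (-1.5/4.5) = 0.2922…
E_cross > 0 ⇒ the goods are substitutes.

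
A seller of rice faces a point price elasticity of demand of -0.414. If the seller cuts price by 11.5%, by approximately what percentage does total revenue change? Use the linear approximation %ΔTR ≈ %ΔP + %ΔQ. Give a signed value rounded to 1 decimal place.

%ΔQ ≈ Ed × %ΔP = (-0.414) × (-11.5%) = +4.7610%
%ΔTR ≈ %ΔP + %ΔQ = (-11.5%) + (+4.7610%) = -6.7390%

-6.7%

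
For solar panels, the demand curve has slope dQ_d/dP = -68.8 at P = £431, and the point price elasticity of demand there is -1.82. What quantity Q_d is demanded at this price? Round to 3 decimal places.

Ed = (dQ_d/dP)·(P/Q_d) ⇒ Q_d = (dQ_d/dP)·P/Ed = (-68.8)·431/(-1.82) = 16292.74725…

16292.747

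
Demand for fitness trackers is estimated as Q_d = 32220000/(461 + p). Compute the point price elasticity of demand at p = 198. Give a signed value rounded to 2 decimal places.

dQ_d/dp = −32220000/(461 + p)² = -74.1916. At p = 198, Q_d = 48892.3.
Ed = (dQ_d/dp)·(p/Q_d) = (-74.1916) × (198/48892.3) = -0.3004…

-0.30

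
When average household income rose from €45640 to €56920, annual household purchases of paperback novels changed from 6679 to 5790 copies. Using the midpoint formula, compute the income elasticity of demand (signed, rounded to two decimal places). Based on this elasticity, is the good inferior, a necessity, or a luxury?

-0.65; inferior

%ΔQ = (5790 − 6679)/[( 6679 + 5790)/2] = -889/6234.5 = -0.142593…
%ΔIncome = (56920 − 45640)/[( 45640 + 56920)/2] = 11280/51280 = 0.219968…
E_income = (-889/6234.5) / (11280/51280) = -0.6482…
E_income < 0 ⇒ inferior good.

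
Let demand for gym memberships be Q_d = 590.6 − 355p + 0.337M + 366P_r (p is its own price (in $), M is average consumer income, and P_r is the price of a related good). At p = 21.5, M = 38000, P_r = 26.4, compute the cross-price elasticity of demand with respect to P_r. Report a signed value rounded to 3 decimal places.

0.626

At the given values, Q_d = 590.6 − 355(21.5) + 0.337(38000) + 366(26.4) = 15426.5.
∂Q_d/∂P_r = 366.
E = (366) × (26.4/15426.5) = 0.62635…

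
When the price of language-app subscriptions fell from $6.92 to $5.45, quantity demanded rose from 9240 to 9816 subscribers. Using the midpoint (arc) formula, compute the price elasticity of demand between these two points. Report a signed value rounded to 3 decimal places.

-0.254

%ΔQ = (9816 − 9240) / [(9240 + 9816)/2] = 576/9528 = 0.060453…
%ΔP = (5.45 − 6.92) / [(6.92 + 5.45)/2] = -1.47/6.185 = -0.237671…
Arc Ed = %ΔQ / %ΔP = (576/9528) / (-1.47/6.185) = -0.25435…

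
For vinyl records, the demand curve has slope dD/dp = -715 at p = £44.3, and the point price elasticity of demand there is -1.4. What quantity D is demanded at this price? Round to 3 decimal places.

Ed = (dD/dp)·(p/D) ⇒ D = (dD/dp)·p/Ed = (-715)·44.3/(-1.4) = 22624.64285…

22624.643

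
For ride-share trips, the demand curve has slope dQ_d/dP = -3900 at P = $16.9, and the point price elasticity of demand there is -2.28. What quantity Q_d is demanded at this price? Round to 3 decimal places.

Ed = (dQ_d/dP)·(P/Q_d) ⇒ Q_d = (dQ_d/dP)·P/Ed = (-3900)·16.9/(-2.28) = 28907.89473…

28907.895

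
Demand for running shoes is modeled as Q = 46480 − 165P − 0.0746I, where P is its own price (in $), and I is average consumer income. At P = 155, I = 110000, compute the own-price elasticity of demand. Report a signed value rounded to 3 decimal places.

-2.014

At the given values, Q = 46480 − 165(155) − 0.0746(110000) = 12699.
∂Q/∂P = −165.
E = (-165) × (155/12699) = -2.01393…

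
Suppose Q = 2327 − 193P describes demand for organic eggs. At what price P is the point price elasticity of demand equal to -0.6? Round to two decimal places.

4.52

Ed = −193P/(2327 − 193P). Set this equal to -0.6:
193P = 0.6·(2327 − 193P) ⇒ 193P(1 + 0.6) = 0.6·2327
P = 0.6·2327 / (193·1.6) = 4.5213…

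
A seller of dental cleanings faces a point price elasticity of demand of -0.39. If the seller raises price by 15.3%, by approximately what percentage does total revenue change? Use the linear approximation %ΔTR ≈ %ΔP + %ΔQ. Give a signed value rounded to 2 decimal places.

+9.33%

%ΔQ ≈ Ed × %ΔP = (-0.39) × (+15.3%) = -5.9670%
%ΔTR ≈ %ΔP + %ΔQ = (+15.3%) + (-5.9670%) = +9.3330%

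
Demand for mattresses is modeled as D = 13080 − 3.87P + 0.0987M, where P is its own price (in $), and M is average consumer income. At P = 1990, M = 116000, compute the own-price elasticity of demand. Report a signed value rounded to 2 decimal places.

At the given values, D = 13080 − 3.87(1990) + 0.0987(116000) = 16827.9.
∂D/∂P = −3.87.
E = (-3.87) × (1990/16827.9) = -0.4576…

-0.46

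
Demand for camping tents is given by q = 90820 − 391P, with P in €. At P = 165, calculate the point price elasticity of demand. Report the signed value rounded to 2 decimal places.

-2.45

dq/dP = −391. At P = 165, q = 90820 − 391(165) = 26305.
Ed = (dq/dP)·(P/q) = −391 × (165/26305) = -2.4525…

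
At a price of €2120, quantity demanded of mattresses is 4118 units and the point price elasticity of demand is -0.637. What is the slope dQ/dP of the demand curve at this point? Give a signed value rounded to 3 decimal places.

Ed = (dQ/dP)·(P/Q) ⇒ dQ/dP = Ed·Q/P = (-0.637)·4118/2120 = -1.23734…

-1.237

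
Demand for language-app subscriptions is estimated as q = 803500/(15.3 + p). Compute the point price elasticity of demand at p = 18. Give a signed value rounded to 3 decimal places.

-0.541

dq/dp = −803500/(15.3 + p)² = -724.598. At p = 18, q = 24129.1.
Ed = (dq/dp)·(p/q) = (-724.598) × (18/24129.1) = -0.54054…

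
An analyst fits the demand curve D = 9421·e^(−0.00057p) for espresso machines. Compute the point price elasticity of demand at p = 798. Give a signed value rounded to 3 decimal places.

-0.455

dD/dp = −0.00057·D = -3.40744. At p = 798, D = 5977.97.
Ed = (dD/dp)·(p/D) = (-3.40744) × (798/5977.97) = -0.45486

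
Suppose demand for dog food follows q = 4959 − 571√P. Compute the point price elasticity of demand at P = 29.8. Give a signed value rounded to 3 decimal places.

-0.846

dq/dP = −571/(2√P) = -52.2996. At P = 29.8, q = 1841.95.
Ed = (dq/dP)·(P/q) = (-52.2996) × (29.8/1841.95) = -0.84613…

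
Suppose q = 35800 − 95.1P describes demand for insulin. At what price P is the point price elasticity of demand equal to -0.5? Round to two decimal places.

125.48

Ed = −95.1P/(35800 − 95.1P). Set this equal to -0.5:
95.1P = 0.5·(35800 − 95.1P) ⇒ 95.1P(1 + 0.5) = 0.5·35800
P = 0.5·35800 / (95.1·1.5) = 125.4819…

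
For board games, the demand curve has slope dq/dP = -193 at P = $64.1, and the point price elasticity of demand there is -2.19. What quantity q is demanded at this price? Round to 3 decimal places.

Ed = (dq/dP)·(P/q) ⇒ q = (dq/dP)·P/Ed = (-193)·64.1/(-2.19) = 5648.99543…

5648.995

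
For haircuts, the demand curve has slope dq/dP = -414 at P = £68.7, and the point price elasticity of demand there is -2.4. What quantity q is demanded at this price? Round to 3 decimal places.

Ed = (dq/dP)·(P/q) ⇒ q = (dq/dP)·P/Ed = (-414)·68.7/(-2.4) = 11850.75

11850.750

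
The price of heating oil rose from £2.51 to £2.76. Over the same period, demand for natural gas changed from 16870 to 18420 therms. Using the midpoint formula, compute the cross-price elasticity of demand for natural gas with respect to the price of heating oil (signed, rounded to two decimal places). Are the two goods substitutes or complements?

%ΔQ_{natural gas} = (18420 − 16870)/avg = 1550/17645 = 0.087843…
%ΔP_{heating oil} = (2.76 − 2.51)/avg = 0.25/2.635 = 0.094876…
E_cross = (1550/17645) / (0.25/2.635) = 0.9258…
E_cross > 0 ⇒ the goods are substitutes.

0.93; substitutes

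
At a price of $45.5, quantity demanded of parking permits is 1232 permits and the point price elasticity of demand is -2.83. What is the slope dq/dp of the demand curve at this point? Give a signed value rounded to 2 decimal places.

Ed = (dq/dp)·(p/q) ⇒ dq/dp = Ed·q/p = (-2.83)·1232/45.5 = -76.6276…

-76.63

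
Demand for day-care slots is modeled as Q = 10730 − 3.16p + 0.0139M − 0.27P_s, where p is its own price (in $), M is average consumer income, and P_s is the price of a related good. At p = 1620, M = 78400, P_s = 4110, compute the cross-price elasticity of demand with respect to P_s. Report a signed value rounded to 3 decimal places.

At the given values, Q = 10730 − 3.16(1620) + 0.0139(78400) − 0.27(4110) = 5590.86.
∂Q/∂P_s = -0.27.
E = (-0.27) × (4110/5590.86) = -0.19848…

-0.198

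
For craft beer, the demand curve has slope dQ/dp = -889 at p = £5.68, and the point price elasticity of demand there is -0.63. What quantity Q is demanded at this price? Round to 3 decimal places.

8015.111

Ed = (dQ/dp)·(p/Q) ⇒ Q = (dQ/dp)·p/Ed = (-889)·5.68/(-0.63) = 8015.11111…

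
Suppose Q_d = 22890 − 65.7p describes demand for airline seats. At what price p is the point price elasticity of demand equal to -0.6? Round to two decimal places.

Ed = −65.7p/(22890 − 65.7p). Set this equal to -0.6:
65.7p = 0.6·(22890 − 65.7p) ⇒ 65.7p(1 + 0.6) = 0.6·22890
p = 0.6·22890 / (65.7·1.6) = 130.6506…

130.65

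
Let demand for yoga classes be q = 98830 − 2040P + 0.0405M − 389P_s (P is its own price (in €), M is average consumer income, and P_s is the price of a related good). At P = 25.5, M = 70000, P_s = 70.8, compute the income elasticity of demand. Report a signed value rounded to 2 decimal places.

0.13

At the given values, q = 98830 − 2040(25.5) + 0.0405(70000) − 389(70.8) = 22103.8.
∂q/∂M = 0.0405.
E = (0.0405) × (70000/22103.8) = 0.1282…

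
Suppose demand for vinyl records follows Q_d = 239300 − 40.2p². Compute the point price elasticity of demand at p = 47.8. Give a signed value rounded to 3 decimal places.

-1.246

dQ_d/dp = −2·40.2·p = -3843.12. At p = 47.8, Q_d = 147449.432.
Ed = (dQ_d/dp)·(p/Q_d) = (-3843.12) × (47.8/147449.432) = -1.24585…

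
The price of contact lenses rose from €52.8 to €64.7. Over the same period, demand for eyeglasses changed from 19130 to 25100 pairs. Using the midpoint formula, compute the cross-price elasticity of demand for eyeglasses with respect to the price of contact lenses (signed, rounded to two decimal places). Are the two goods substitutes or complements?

%ΔQ_{eyeglasses} = (25100 − 19130)/avg = 5970/22115 = 0.269952…
%ΔP_{contact lenses} = (64.7 − 52.8)/avg = 11.9/58.75 = 0.202553…
E_cross = (5970/22115) / (11.9/58.75) = 1.3327…
E_cross > 0 ⇒ the goods are substitutes.

1.33; substitutes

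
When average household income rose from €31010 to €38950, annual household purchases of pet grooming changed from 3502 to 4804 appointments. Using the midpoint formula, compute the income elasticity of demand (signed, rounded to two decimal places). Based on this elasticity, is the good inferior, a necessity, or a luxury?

%ΔQ = (4804 − 3502)/[( 3502 + 4804)/2] = 1302/4153 = 0.313508…
%ΔIncome = (38950 − 31010)/[( 31010 + 38950)/2] = 7940/34980 = 0.226986…
E_income = (1302/4153) / (7940/34980) = 1.3811…
E_income > 1 ⇒ normal good, luxury.

1.38; luxury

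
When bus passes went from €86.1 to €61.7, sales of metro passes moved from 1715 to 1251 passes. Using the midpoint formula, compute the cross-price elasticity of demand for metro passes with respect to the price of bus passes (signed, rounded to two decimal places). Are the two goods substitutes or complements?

%ΔQ_{metro passes} = (1251 − 1715)/avg = -464/1483 = -0.312879…
%ΔP_{bus passes} = (61.7 − 86.1)/avg = -24.4/73.9 = -0.330175…
E_cross = (-464/1483) / (-24.4/73.9) = 0.9476…
E_cross > 0 ⇒ the goods are substitutes.

0.95; substitutes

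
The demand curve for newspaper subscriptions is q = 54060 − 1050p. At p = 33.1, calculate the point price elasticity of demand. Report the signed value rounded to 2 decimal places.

-1.80

dq/dp = −1050. At p = 33.1, q = 54060 − 1050(33.1) = 19305.
Ed = (dq/dp)·(p/q) = −1050 × (33.1/19305) = -1.8003…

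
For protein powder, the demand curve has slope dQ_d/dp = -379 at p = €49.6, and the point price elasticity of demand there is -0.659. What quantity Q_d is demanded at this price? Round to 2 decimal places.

Ed = (dQ_d/dp)·(p/Q_d) ⇒ Q_d = (dQ_d/dp)·p/Ed = (-379)·49.6/(-0.659) = 28525.6449…

28525.64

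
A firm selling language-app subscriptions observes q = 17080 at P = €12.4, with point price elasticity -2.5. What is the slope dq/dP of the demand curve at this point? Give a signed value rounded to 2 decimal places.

-3443.55

Ed = (dq/dP)·(P/q) ⇒ dq/dP = Ed·q/P = (-2.5)·17080/12.4 = -3443.5483…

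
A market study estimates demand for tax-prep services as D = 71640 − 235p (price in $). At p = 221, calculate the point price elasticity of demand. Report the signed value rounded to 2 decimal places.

dD/dp = −235. At p = 221, D = 71640 − 235(221) = 19705.
Ed = (dD/dp)·(p/D) = −235 × (221/19705) = -2.6356…

-2.64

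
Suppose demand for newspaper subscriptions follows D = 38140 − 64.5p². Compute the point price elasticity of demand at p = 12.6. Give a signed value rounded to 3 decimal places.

dD/dp = −2·64.5·p = -1625.4. At p = 12.6, D = 27899.98.
Ed = (dD/dp)·(p/D) = (-1625.4) × (12.6/27899.98) = -0.73405…

-0.734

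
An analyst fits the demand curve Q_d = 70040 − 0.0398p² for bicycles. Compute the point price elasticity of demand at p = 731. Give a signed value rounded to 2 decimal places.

dQ_d/dp = −2·0.0398·p = -58.1876. At p = 731, Q_d = 48772.4322.
Ed = (dQ_d/dp)·(p/Q_d) = (-58.1876) × (731/48772.4322) = -0.8721…

-0.87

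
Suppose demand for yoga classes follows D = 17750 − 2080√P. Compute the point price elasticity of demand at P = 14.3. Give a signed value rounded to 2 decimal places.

dD/dP = −2080/(2√P) = -275.021. At P = 14.3, D = 9884.41.
Ed = (dD/dP)·(P/D) = (-275.021) × (14.3/9884.41) = -0.3978…

-0.40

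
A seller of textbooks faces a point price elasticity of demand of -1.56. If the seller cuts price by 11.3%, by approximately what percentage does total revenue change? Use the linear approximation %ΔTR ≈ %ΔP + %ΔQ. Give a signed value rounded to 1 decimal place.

+6.3%

%ΔQ ≈ Ed × %ΔP = (-1.56) × (-11.3%) = +17.6280%
%ΔTR ≈ %ΔP + %ΔQ = (-11.3%) + (+17.6280%) = +6.3280%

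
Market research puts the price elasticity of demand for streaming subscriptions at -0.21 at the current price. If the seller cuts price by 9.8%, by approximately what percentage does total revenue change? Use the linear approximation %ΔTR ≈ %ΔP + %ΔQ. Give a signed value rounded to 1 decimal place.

%ΔQ ≈ Ed × %ΔP = (-0.21) × (-9.8%) = +2.0580%
%ΔTR ≈ %ΔP + %ΔQ = (-9.8%) + (+2.0580%) = -7.7420%

-7.7%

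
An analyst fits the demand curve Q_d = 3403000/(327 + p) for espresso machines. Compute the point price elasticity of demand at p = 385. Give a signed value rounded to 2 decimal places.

dQ_d/dp = −3403000/(327 + p)² = -6.71277. At p = 385, Q_d = 4779.49.
Ed = (dQ_d/dp)·(p/Q_d) = (-6.71277) × (385/4779.49) = -0.5407…

-0.54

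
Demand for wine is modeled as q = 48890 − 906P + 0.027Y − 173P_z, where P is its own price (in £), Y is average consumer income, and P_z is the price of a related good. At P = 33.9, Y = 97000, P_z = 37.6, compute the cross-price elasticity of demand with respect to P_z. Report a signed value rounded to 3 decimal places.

At the given values, q = 48890 − 906(33.9) + 0.027(97000) − 173(37.6) = 14290.8.
∂q/∂P_z = -173.
E = (-173) × (37.6/14290.8) = -0.45517…

-0.455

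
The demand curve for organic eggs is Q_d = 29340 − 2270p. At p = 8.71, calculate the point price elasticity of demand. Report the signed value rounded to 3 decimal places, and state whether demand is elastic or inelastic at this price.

dQ_d/dp = −2270. At p = 8.71, Q_d = 29340 − 2270(8.71) = 9568.3.
Ed = (dQ_d/dp)·(p/Q_d) = −2270 × (8.71/9568.3) = -2.06637…
|Ed| = 2.066 > 1, so demand is elastic.

-2.066; elastic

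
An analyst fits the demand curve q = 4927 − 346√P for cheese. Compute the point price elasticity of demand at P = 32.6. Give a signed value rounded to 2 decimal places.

dq/dP = −346/(2√P) = -30.2996. At P = 32.6, q = 2951.46.
Ed = (dq/dP)·(P/q) = (-30.2996) × (32.6/2951.46) = -0.3346…

-0.33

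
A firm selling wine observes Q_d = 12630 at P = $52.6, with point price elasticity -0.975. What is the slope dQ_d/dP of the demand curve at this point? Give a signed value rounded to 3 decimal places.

Ed = (dQ_d/dP)·(P/Q_d) ⇒ dQ_d/dP = Ed·Q_d/P = (-0.975)·12630/52.6 = -234.11121…

-234.111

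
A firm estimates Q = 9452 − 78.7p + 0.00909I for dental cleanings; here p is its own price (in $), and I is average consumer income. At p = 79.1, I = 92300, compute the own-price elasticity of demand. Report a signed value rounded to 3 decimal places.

-1.531

At the given values, Q = 9452 − 78.7(79.1) + 0.00909(92300) = 4065.837.
∂Q/∂p = −78.7.
E = (-78.7) × (79.1/4065.837) = -1.53109…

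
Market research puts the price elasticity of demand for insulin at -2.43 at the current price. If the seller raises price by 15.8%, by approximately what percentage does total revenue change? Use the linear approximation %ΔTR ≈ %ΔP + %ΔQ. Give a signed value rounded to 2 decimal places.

-22.59%

%ΔQ ≈ Ed × %ΔP = (-2.43) × (+15.8%) = -38.3940%
%ΔTR ≈ %ΔP + %ΔQ = (+15.8%) + (-38.3940%) = -22.5940%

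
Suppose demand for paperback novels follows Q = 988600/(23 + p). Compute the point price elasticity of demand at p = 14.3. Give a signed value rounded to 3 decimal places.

-0.383

dQ/dp = −988600/(23 + p)² = -710.564. At p = 14.3, Q = 26504.
Ed = (dQ/dp)·(p/Q) = (-710.564) × (14.3/26504) = -0.38337…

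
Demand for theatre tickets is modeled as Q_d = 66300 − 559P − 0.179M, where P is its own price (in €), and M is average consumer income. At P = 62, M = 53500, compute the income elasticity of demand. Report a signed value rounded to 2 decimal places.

At the given values, Q_d = 66300 − 559(62) − 0.179(53500) = 22065.5.
∂Q_d/∂M = -0.179.
E = (-0.179) × (53500/22065.5) = -0.4340…

-0.43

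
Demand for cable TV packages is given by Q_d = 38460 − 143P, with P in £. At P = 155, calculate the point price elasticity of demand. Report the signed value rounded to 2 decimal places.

-1.36

dQ_d/dP = −143. At P = 155, Q_d = 38460 − 143(155) = 16295.
Ed = (dQ_d/dP)·(P/Q_d) = −143 × (155/16295) = -1.3602…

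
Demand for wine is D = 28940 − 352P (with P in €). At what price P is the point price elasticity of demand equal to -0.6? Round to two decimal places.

30.83

Ed = −352P/(28940 − 352P). Set this equal to -0.6:
352P = 0.6·(28940 − 352P) ⇒ 352P(1 + 0.6) = 0.6·28940
P = 0.6·28940 / (352·1.6) = 30.8309…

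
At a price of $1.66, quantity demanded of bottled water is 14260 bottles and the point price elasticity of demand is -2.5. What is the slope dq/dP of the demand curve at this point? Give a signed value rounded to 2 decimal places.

-21475.90

Ed = (dq/dP)·(P/q) ⇒ dq/dP = Ed·q/P = (-2.5)·14260/1.66 = -21475.9036…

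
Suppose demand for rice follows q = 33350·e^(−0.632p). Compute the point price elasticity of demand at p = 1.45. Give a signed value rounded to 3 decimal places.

-0.916

dq/dp = −0.632·q = -8429.96. At p = 1.45, q = 13338.5.
Ed = (dq/dp)·(p/q) = (-8429.96) × (1.45/13338.5) = -0.9164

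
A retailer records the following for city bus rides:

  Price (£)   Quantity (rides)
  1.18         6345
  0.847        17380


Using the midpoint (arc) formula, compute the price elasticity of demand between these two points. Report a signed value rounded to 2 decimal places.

-2.83

%ΔQ = (17380 − 6345) / [(6345 + 17380)/2] = 11035/11862.5 = 0.930242…
%ΔP = (0.847 − 1.18) / [(1.18 + 0.847)/2] = -0.333/1.0135 = -0.328564…
Arc Ed = %ΔQ / %ΔP = (11035/11862.5) / (-0.333/1.0135) = -2.8312…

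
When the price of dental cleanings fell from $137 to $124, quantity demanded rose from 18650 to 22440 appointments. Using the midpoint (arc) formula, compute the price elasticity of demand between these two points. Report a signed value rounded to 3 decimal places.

-1.852

%ΔQ = (22440 − 18650) / [(18650 + 22440)/2] = 3790/20545 = 0.184473…
%ΔP = (124 − 137) / [(137 + 124)/2] = -13/130.5 = -0.099616…
Arc Ed = %ΔQ / %ΔP = (3790/20545) / (-13/130.5) = -1.85182…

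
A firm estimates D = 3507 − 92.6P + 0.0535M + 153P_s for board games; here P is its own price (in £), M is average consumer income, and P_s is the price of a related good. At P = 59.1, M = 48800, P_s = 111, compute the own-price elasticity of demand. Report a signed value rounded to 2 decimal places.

-0.31

At the given values, D = 3507 − 92.6(59.1) + 0.0535(48800) + 153(111) = 17628.14.
∂D/∂P = −92.6.
E = (-92.6) × (59.1/17628.14) = -0.3104…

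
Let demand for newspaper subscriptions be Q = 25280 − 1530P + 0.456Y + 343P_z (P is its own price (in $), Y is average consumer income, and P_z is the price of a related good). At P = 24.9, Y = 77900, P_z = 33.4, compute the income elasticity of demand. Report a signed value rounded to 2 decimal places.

1.04

At the given values, Q = 25280 − 1530(24.9) + 0.456(77900) + 343(33.4) = 34161.6.
∂Q/∂Y = 0.456.
E = (0.456) × (77900/34161.6) = 1.0398…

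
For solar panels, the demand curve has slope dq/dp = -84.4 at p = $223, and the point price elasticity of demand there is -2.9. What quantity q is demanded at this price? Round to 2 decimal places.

Ed = (dq/dp)·(p/q) ⇒ q = (dq/dp)·p/Ed = (-84.4)·223/(-2.9) = 6490.0689…

6490.07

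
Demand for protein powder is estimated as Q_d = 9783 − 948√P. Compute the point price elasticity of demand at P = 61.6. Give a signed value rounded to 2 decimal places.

dQ_d/dP = −948/(2√P) = -60.3932. At P = 61.6, Q_d = 2342.56.
Ed = (dQ_d/dP)·(P/Q_d) = (-60.3932) × (61.6/2342.56) = -1.5881…

-1.59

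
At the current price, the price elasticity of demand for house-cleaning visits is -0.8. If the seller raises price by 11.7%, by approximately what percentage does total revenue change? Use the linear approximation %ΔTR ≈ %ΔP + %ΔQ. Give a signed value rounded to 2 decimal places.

+2.34%

%ΔQ ≈ Ed × %ΔP = (-0.8) × (+11.7%) = -9.3600%
%ΔTR ≈ %ΔP + %ΔQ = (+11.7%) + (-9.3600%) = +2.3400%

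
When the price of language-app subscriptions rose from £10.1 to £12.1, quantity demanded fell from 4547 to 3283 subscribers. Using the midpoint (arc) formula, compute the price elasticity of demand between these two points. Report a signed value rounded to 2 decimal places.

-1.79

%ΔQ = (3283 − 4547) / [(4547 + 3283)/2] = -1264/3915 = -0.322860…
%ΔP = (12.1 − 10.1) / [(10.1 + 12.1)/2] = 2/11.1 = 0.180180…
Arc Ed = %ΔQ / %ΔP = (-1264/3915) / (2/11.1) = -1.7918…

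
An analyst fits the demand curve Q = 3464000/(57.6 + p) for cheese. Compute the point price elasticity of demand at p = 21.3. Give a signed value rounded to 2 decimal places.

dQ/dp = −3464000/(57.6 + p)² = -556.447. At p = 21.3, Q = 43903.7.
Ed = (dQ/dp)·(p/Q) = (-556.447) × (21.3/43903.7) = -0.2699…

-0.27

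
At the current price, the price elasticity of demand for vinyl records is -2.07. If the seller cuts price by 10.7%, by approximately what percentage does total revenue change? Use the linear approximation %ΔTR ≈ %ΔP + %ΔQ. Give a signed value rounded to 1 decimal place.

%ΔQ ≈ Ed × %ΔP = (-2.07) × (-10.7%) = +22.1490%
%ΔTR ≈ %ΔP + %ΔQ = (-10.7%) + (+22.1490%) = +11.4490%

+11.4%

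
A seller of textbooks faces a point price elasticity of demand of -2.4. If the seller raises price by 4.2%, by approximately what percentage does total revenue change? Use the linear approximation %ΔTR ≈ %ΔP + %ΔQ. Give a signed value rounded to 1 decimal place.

%ΔQ ≈ Ed × %ΔP = (-2.4) × (+4.2%) = -10.0800%
%ΔTR ≈ %ΔP + %ΔQ = (+4.2%) + (-10.0800%) = -5.8800%

-5.9%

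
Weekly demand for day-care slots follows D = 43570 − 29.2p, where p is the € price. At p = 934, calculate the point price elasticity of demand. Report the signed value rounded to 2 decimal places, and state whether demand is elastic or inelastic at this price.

dD/dp = −29.2. At p = 934, D = 43570 − 29.2(934) = 16297.2.
Ed = (dD/dp)·(p/D) = −29.2 × (934/16297.2) = -1.6734…
|Ed| = 1.67 > 1, so demand is elastic.

-1.67; elastic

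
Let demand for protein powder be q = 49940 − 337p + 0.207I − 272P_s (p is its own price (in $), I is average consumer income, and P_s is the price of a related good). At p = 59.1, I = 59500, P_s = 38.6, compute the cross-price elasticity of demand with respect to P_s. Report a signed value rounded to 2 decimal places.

At the given values, q = 49940 − 337(59.1) + 0.207(59500) − 272(38.6) = 31840.6.
∂q/∂P_s = -272.
E = (-272) × (38.6/31840.6) = -0.3297…

-0.33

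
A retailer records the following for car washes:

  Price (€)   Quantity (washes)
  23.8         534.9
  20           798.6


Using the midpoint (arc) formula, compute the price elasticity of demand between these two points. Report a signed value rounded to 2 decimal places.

%ΔQ = (798.6 − 534.9) / [(534.9 + 798.6)/2] = 263.7/666.75 = 0.395500…
%ΔP = (20 − 23.8) / [(23.8 + 20)/2] = -3.8/21.9 = -0.173515…
Arc Ed = %ΔQ / %ΔP = (263.7/666.75) / (-3.8/21.9) = -2.2793…

-2.28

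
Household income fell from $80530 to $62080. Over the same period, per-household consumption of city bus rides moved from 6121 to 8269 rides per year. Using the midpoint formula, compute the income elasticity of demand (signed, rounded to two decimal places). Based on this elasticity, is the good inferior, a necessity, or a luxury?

%ΔQ = (8269 − 6121)/[( 6121 + 8269)/2] = 2148/7195 = 0.298540…
%ΔIncome = (62080 − 80530)/[( 80530 + 62080)/2] = -18450/71305 = -0.258747…
E_income = (2148/7195) / (-18450/71305) = -1.1537…
E_income < 0 ⇒ inferior good.

-1.15; inferior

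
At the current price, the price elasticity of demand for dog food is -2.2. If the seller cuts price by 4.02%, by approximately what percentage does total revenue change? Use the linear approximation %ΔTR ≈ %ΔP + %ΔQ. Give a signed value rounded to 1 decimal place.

%ΔQ ≈ Ed × %ΔP = (-2.2) × (-4.02%) = +8.8440%
%ΔTR ≈ %ΔP + %ΔQ = (-4.02%) + (+8.8440%) = +4.8240%

+4.8%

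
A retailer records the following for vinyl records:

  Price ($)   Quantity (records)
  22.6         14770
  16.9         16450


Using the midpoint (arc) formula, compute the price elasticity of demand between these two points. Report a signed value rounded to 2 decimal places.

-0.37

%ΔQ = (16450 − 14770) / [(14770 + 16450)/2] = 1680/15610 = 0.107623…
%ΔP = (16.9 − 22.6) / [(22.6 + 16.9)/2] = -5.7/19.75 = -0.288607…
Arc Ed = %ΔQ / %ΔP = (1680/15610) / (-5.7/19.75) = -0.3729…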